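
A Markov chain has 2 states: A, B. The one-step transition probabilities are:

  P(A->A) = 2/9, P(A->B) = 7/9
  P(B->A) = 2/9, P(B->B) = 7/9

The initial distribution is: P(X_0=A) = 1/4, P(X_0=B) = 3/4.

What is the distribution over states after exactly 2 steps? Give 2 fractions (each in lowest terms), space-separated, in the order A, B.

Answer: 2/9 7/9

Derivation:
Propagating the distribution step by step (d_{t+1} = d_t * P):
d_0 = (A=1/4, B=3/4)
  d_1[A] = 1/4*2/9 + 3/4*2/9 = 2/9
  d_1[B] = 1/4*7/9 + 3/4*7/9 = 7/9
d_1 = (A=2/9, B=7/9)
  d_2[A] = 2/9*2/9 + 7/9*2/9 = 2/9
  d_2[B] = 2/9*7/9 + 7/9*7/9 = 7/9
d_2 = (A=2/9, B=7/9)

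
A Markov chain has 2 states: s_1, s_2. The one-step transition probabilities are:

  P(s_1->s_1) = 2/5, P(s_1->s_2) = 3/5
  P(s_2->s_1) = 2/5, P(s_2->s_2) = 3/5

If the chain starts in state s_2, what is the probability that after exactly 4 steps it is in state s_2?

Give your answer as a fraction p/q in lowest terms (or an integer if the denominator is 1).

Computing P^4 by repeated multiplication:
P^1 =
  s_1: [2/5, 3/5]
  s_2: [2/5, 3/5]
P^2 =
  s_1: [2/5, 3/5]
  s_2: [2/5, 3/5]
P^3 =
  s_1: [2/5, 3/5]
  s_2: [2/5, 3/5]
P^4 =
  s_1: [2/5, 3/5]
  s_2: [2/5, 3/5]

(P^4)[s_2 -> s_2] = 3/5

Answer: 3/5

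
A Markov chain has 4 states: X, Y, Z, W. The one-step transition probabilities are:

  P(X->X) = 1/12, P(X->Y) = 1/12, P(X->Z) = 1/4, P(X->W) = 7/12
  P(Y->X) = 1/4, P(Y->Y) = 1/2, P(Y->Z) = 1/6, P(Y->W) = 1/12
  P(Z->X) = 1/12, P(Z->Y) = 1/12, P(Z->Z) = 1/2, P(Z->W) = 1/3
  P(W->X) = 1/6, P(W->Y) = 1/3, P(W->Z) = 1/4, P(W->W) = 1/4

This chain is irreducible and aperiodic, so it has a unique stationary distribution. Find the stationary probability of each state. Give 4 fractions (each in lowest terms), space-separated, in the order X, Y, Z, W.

The stationary distribution satisfies pi = pi * P, i.e.:
  pi_X = 1/12*pi_X + 1/4*pi_Y + 1/12*pi_Z + 1/6*pi_W
  pi_Y = 1/12*pi_X + 1/2*pi_Y + 1/12*pi_Z + 1/3*pi_W
  pi_Z = 1/4*pi_X + 1/6*pi_Y + 1/2*pi_Z + 1/4*pi_W
  pi_W = 7/12*pi_X + 1/12*pi_Y + 1/3*pi_Z + 1/4*pi_W
with normalization: pi_X + pi_Y + pi_Z + pi_W = 1.

Using the first 3 balance equations plus normalization, the linear system A*pi = b is:
  [-11/12, 1/4, 1/12, 1/6] . pi = 0
  [1/12, -1/2, 1/12, 1/3] . pi = 0
  [1/4, 1/6, -1/2, 1/4] . pi = 0
  [1, 1, 1, 1] . pi = 1

Solving yields:
  pi_X = 175/1161
  pi_Y = 34/129
  pi_Z = 353/1161
  pi_W = 109/387

Verification (pi * P):
  175/1161*1/12 + 34/129*1/4 + 353/1161*1/12 + 109/387*1/6 = 175/1161 = pi_X  (ok)
  175/1161*1/12 + 34/129*1/2 + 353/1161*1/12 + 109/387*1/3 = 34/129 = pi_Y  (ok)
  175/1161*1/4 + 34/129*1/6 + 353/1161*1/2 + 109/387*1/4 = 353/1161 = pi_Z  (ok)
  175/1161*7/12 + 34/129*1/12 + 353/1161*1/3 + 109/387*1/4 = 109/387 = pi_W  (ok)

Answer: 175/1161 34/129 353/1161 109/387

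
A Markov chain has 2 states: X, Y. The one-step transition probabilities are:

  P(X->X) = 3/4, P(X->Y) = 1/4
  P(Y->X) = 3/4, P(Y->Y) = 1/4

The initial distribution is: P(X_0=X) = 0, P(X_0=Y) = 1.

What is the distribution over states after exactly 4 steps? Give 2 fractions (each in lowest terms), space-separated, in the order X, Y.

Propagating the distribution step by step (d_{t+1} = d_t * P):
d_0 = (X=0, Y=1)
  d_1[X] = 0*3/4 + 1*3/4 = 3/4
  d_1[Y] = 0*1/4 + 1*1/4 = 1/4
d_1 = (X=3/4, Y=1/4)
  d_2[X] = 3/4*3/4 + 1/4*3/4 = 3/4
  d_2[Y] = 3/4*1/4 + 1/4*1/4 = 1/4
d_2 = (X=3/4, Y=1/4)
  d_3[X] = 3/4*3/4 + 1/4*3/4 = 3/4
  d_3[Y] = 3/4*1/4 + 1/4*1/4 = 1/4
d_3 = (X=3/4, Y=1/4)
  d_4[X] = 3/4*3/4 + 1/4*3/4 = 3/4
  d_4[Y] = 3/4*1/4 + 1/4*1/4 = 1/4
d_4 = (X=3/4, Y=1/4)

Answer: 3/4 1/4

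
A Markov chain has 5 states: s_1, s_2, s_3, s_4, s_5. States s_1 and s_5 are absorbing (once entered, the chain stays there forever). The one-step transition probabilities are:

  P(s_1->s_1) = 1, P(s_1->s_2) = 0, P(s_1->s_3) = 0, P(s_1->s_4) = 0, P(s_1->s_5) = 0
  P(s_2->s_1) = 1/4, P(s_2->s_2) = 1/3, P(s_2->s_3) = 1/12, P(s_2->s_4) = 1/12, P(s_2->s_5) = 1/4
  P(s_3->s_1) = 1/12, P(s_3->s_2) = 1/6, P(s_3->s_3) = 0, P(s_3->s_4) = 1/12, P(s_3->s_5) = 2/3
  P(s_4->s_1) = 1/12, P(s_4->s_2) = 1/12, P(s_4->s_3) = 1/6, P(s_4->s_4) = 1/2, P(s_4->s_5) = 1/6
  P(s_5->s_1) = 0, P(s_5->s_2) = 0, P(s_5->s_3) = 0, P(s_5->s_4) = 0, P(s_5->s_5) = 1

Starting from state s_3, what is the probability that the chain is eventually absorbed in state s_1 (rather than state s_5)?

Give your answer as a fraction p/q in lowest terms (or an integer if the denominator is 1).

Answer: 32/177

Derivation:
Let a_i = P(absorbed in s_1 | start in state i).
Boundary conditions: a_s_1 = 1, a_s_5 = 0.
For each transient state i, a_i = sum_j P(i->j) * a_j:
  a_s_2 = 1/4*a_s_1 + 1/3*a_s_2 + 1/12*a_s_3 + 1/12*a_s_4 + 1/4*a_s_5
  a_s_3 = 1/12*a_s_1 + 1/6*a_s_2 + 0*a_s_3 + 1/12*a_s_4 + 2/3*a_s_5
  a_s_4 = 1/12*a_s_1 + 1/12*a_s_2 + 1/6*a_s_3 + 1/2*a_s_4 + 1/6*a_s_5

Substituting a_s_1 = 1 and a_s_5 = 0, rearrange to (I - Q) a = r where r[i] = P(i -> s_1):
  [2/3, -1/12, -1/12] . (a_s_2, a_s_3, a_s_4) = 1/4
  [-1/6, 1, -1/12] . (a_s_2, a_s_3, a_s_4) = 1/12
  [-1/12, -1/6, 1/2] . (a_s_2, a_s_3, a_s_4) = 1/12

Solving yields:
  a_s_2 = 77/177
  a_s_3 = 32/177
  a_s_4 = 53/177

Starting state is s_3, so the absorption probability is a_s_3 = 32/177.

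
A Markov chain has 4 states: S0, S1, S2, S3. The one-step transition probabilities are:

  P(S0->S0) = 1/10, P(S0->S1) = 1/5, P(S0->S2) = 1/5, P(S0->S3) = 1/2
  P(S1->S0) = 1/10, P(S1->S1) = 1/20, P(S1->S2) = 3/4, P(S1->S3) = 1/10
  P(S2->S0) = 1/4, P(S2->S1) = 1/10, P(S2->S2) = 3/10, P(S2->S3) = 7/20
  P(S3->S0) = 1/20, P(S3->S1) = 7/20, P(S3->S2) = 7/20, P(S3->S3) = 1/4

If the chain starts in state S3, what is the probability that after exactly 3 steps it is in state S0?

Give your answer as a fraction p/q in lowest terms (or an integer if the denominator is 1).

Computing P^3 by repeated multiplication:
P^1 =
  S0: [1/10, 1/5, 1/5, 1/2]
  S1: [1/10, 1/20, 3/4, 1/10]
  S2: [1/4, 1/10, 3/10, 7/20]
  S3: [1/20, 7/20, 7/20, 1/4]
P^2 =
  S0: [21/200, 9/40, 81/200, 53/200]
  S1: [83/400, 53/400, 127/400, 137/400]
  S2: [51/400, 83/400, 27/80, 131/400]
  S3: [7/50, 3/20, 93/200, 49/200]
P^3 =
  S0: [59/400, 331/2000, 101/250, 283/1000]
  S1: [261/2000, 799/4000, 89/250, 251/800]
  S2: [537/4000, 737/4000, 397/1000, 569/2000]
  S3: [63/400, 671/4000, 1463/4000, 309/1000]

(P^3)[S3 -> S0] = 63/400

Answer: 63/400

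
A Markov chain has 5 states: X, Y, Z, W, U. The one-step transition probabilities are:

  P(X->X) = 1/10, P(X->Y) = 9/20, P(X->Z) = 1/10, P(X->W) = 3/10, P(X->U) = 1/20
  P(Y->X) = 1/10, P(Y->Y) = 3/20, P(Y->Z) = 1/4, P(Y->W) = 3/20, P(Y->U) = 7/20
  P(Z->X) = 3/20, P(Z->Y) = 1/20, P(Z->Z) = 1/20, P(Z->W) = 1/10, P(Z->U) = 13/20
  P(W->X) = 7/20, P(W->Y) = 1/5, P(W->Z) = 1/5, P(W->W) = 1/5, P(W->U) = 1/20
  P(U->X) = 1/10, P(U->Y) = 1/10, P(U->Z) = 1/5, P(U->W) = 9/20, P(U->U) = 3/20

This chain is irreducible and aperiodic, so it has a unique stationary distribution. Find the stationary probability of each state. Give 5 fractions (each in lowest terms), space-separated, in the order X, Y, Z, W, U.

The stationary distribution satisfies pi = pi * P, i.e.:
  pi_X = 1/10*pi_X + 1/10*pi_Y + 3/20*pi_Z + 7/20*pi_W + 1/10*pi_U
  pi_Y = 9/20*pi_X + 3/20*pi_Y + 1/20*pi_Z + 1/5*pi_W + 1/10*pi_U
  pi_Z = 1/10*pi_X + 1/4*pi_Y + 1/20*pi_Z + 1/5*pi_W + 1/5*pi_U
  pi_W = 3/10*pi_X + 3/20*pi_Y + 1/10*pi_Z + 1/5*pi_W + 9/20*pi_U
  pi_U = 1/20*pi_X + 7/20*pi_Y + 13/20*pi_Z + 1/20*pi_W + 3/20*pi_U
with normalization: pi_X + pi_Y + pi_Z + pi_W + pi_U = 1.

Using the first 4 balance equations plus normalization, the linear system A*pi = b is:
  [-9/10, 1/10, 3/20, 7/20, 1/10] . pi = 0
  [9/20, -17/20, 1/20, 1/5, 1/10] . pi = 0
  [1/10, 1/4, -19/20, 1/5, 1/5] . pi = 0
  [3/10, 3/20, 1/10, -4/5, 9/20] . pi = 0
  [1, 1, 1, 1, 1] . pi = 1

Solving yields:
  pi_X = 10054/58995
  pi_Y = 43747/235980
  pi_Z = 343/2052
  pi_W = 58583/235980
  pi_U = 53989/235980

Verification (pi * P):
  10054/58995*1/10 + 43747/235980*1/10 + 343/2052*3/20 + 58583/235980*7/20 + 53989/235980*1/10 = 10054/58995 = pi_X  (ok)
  10054/58995*9/20 + 43747/235980*3/20 + 343/2052*1/20 + 58583/235980*1/5 + 53989/235980*1/10 = 43747/235980 = pi_Y  (ok)
  10054/58995*1/10 + 43747/235980*1/4 + 343/2052*1/20 + 58583/235980*1/5 + 53989/235980*1/5 = 343/2052 = pi_Z  (ok)
  10054/58995*3/10 + 43747/235980*3/20 + 343/2052*1/10 + 58583/235980*1/5 + 53989/235980*9/20 = 58583/235980 = pi_W  (ok)
  10054/58995*1/20 + 43747/235980*7/20 + 343/2052*13/20 + 58583/235980*1/20 + 53989/235980*3/20 = 53989/235980 = pi_U  (ok)

Answer: 10054/58995 43747/235980 343/2052 58583/235980 53989/235980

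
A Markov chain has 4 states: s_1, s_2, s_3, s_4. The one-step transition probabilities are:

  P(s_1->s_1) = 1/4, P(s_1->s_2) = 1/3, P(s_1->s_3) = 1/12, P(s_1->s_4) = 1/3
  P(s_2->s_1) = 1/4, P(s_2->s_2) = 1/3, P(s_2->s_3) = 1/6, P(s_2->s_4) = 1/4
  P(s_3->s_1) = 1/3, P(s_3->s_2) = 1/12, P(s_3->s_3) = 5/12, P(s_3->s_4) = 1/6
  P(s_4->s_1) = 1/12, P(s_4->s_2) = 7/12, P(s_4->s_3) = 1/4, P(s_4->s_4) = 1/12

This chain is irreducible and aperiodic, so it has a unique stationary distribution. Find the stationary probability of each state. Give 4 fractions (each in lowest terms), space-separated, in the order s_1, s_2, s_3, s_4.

The stationary distribution satisfies pi = pi * P, i.e.:
  pi_s_1 = 1/4*pi_s_1 + 1/4*pi_s_2 + 1/3*pi_s_3 + 1/12*pi_s_4
  pi_s_2 = 1/3*pi_s_1 + 1/3*pi_s_2 + 1/12*pi_s_3 + 7/12*pi_s_4
  pi_s_3 = 1/12*pi_s_1 + 1/6*pi_s_2 + 5/12*pi_s_3 + 1/4*pi_s_4
  pi_s_4 = 1/3*pi_s_1 + 1/4*pi_s_2 + 1/6*pi_s_3 + 1/12*pi_s_4
with normalization: pi_s_1 + pi_s_2 + pi_s_3 + pi_s_4 = 1.

Using the first 3 balance equations plus normalization, the linear system A*pi = b is:
  [-3/4, 1/4, 1/3, 1/12] . pi = 0
  [1/3, -2/3, 1/12, 7/12] . pi = 0
  [1/12, 1/6, -7/12, 1/4] . pi = 0
  [1, 1, 1, 1] . pi = 1

Solving yields:
  pi_s_1 = 362/1557
  pi_s_2 = 517/1557
  pi_s_3 = 343/1557
  pi_s_4 = 335/1557

Verification (pi * P):
  362/1557*1/4 + 517/1557*1/4 + 343/1557*1/3 + 335/1557*1/12 = 362/1557 = pi_s_1  (ok)
  362/1557*1/3 + 517/1557*1/3 + 343/1557*1/12 + 335/1557*7/12 = 517/1557 = pi_s_2  (ok)
  362/1557*1/12 + 517/1557*1/6 + 343/1557*5/12 + 335/1557*1/4 = 343/1557 = pi_s_3  (ok)
  362/1557*1/3 + 517/1557*1/4 + 343/1557*1/6 + 335/1557*1/12 = 335/1557 = pi_s_4  (ok)

Answer: 362/1557 517/1557 343/1557 335/1557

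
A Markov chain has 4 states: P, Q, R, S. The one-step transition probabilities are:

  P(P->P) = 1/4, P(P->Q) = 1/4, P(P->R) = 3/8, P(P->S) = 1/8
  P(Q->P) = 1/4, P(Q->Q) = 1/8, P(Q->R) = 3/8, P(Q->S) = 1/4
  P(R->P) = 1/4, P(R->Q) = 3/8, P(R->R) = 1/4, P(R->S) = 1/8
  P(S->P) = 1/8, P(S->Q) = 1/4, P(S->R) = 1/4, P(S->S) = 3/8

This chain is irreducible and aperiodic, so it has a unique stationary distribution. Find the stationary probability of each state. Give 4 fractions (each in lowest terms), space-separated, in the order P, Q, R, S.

Answer: 109/487 125/487 151/487 102/487

Derivation:
The stationary distribution satisfies pi = pi * P, i.e.:
  pi_P = 1/4*pi_P + 1/4*pi_Q + 1/4*pi_R + 1/8*pi_S
  pi_Q = 1/4*pi_P + 1/8*pi_Q + 3/8*pi_R + 1/4*pi_S
  pi_R = 3/8*pi_P + 3/8*pi_Q + 1/4*pi_R + 1/4*pi_S
  pi_S = 1/8*pi_P + 1/4*pi_Q + 1/8*pi_R + 3/8*pi_S
with normalization: pi_P + pi_Q + pi_R + pi_S = 1.

Using the first 3 balance equations plus normalization, the linear system A*pi = b is:
  [-3/4, 1/4, 1/4, 1/8] . pi = 0
  [1/4, -7/8, 3/8, 1/4] . pi = 0
  [3/8, 3/8, -3/4, 1/4] . pi = 0
  [1, 1, 1, 1] . pi = 1

Solving yields:
  pi_P = 109/487
  pi_Q = 125/487
  pi_R = 151/487
  pi_S = 102/487

Verification (pi * P):
  109/487*1/4 + 125/487*1/4 + 151/487*1/4 + 102/487*1/8 = 109/487 = pi_P  (ok)
  109/487*1/4 + 125/487*1/8 + 151/487*3/8 + 102/487*1/4 = 125/487 = pi_Q  (ok)
  109/487*3/8 + 125/487*3/8 + 151/487*1/4 + 102/487*1/4 = 151/487 = pi_R  (ok)
  109/487*1/8 + 125/487*1/4 + 151/487*1/8 + 102/487*3/8 = 102/487 = pi_S  (ok)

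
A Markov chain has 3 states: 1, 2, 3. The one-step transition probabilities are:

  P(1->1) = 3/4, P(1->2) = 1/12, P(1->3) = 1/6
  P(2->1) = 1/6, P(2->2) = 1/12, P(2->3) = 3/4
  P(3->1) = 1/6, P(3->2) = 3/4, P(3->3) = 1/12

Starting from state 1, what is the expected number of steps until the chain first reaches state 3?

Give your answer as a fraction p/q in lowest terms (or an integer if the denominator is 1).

Answer: 144/31

Derivation:
Let h_i = expected steps to first reach 3 from state i.
Boundary: h_3 = 0.
First-step equations for the other states:
  h_1 = 1 + 3/4*h_1 + 1/12*h_2 + 1/6*h_3
  h_2 = 1 + 1/6*h_1 + 1/12*h_2 + 3/4*h_3

Substituting h_3 = 0 and rearranging gives the linear system (I - Q) h = 1:
  [1/4, -1/12] . (h_1, h_2) = 1
  [-1/6, 11/12] . (h_1, h_2) = 1

Solving yields:
  h_1 = 144/31
  h_2 = 60/31

Starting state is 1, so the expected hitting time is h_1 = 144/31.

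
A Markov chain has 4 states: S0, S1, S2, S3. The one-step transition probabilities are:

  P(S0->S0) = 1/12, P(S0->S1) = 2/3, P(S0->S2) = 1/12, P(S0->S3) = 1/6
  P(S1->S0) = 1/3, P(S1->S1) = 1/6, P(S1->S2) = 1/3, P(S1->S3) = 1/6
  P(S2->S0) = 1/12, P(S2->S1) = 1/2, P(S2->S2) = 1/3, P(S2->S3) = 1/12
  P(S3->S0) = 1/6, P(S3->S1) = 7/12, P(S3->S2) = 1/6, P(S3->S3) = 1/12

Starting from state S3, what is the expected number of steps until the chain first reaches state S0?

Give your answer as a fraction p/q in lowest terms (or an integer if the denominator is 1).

Let h_i = expected steps to first reach S0 from state i.
Boundary: h_S0 = 0.
First-step equations for the other states:
  h_S1 = 1 + 1/3*h_S0 + 1/6*h_S1 + 1/3*h_S2 + 1/6*h_S3
  h_S2 = 1 + 1/12*h_S0 + 1/2*h_S1 + 1/3*h_S2 + 1/12*h_S3
  h_S3 = 1 + 1/6*h_S0 + 7/12*h_S1 + 1/6*h_S2 + 1/12*h_S3

Substituting h_S0 = 0 and rearranging gives the linear system (I - Q) h = 1:
  [5/6, -1/3, -1/6] . (h_S1, h_S2, h_S3) = 1
  [-1/2, 2/3, -1/12] . (h_S1, h_S2, h_S3) = 1
  [-7/12, -1/6, 11/12] . (h_S1, h_S2, h_S3) = 1

Solving yields:
  h_S1 = 77/18
  h_S2 = 191/36
  h_S3 = 43/9

Starting state is S3, so the expected hitting time is h_S3 = 43/9.

Answer: 43/9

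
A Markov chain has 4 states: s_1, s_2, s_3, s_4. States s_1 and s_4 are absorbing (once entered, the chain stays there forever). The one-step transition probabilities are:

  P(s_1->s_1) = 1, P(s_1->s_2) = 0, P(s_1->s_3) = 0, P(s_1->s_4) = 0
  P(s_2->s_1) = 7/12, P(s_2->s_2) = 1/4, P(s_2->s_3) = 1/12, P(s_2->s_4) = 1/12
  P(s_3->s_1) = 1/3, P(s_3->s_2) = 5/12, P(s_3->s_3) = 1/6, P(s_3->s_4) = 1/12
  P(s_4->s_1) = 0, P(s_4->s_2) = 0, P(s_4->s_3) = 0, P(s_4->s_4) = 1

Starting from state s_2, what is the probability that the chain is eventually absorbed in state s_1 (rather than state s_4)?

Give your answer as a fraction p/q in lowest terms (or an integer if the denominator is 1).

Answer: 74/85

Derivation:
Let a_i = P(absorbed in s_1 | start in state i).
Boundary conditions: a_s_1 = 1, a_s_4 = 0.
For each transient state i, a_i = sum_j P(i->j) * a_j:
  a_s_2 = 7/12*a_s_1 + 1/4*a_s_2 + 1/12*a_s_3 + 1/12*a_s_4
  a_s_3 = 1/3*a_s_1 + 5/12*a_s_2 + 1/6*a_s_3 + 1/12*a_s_4

Substituting a_s_1 = 1 and a_s_4 = 0, rearrange to (I - Q) a = r where r[i] = P(i -> s_1):
  [3/4, -1/12] . (a_s_2, a_s_3) = 7/12
  [-5/12, 5/6] . (a_s_2, a_s_3) = 1/3

Solving yields:
  a_s_2 = 74/85
  a_s_3 = 71/85

Starting state is s_2, so the absorption probability is a_s_2 = 74/85.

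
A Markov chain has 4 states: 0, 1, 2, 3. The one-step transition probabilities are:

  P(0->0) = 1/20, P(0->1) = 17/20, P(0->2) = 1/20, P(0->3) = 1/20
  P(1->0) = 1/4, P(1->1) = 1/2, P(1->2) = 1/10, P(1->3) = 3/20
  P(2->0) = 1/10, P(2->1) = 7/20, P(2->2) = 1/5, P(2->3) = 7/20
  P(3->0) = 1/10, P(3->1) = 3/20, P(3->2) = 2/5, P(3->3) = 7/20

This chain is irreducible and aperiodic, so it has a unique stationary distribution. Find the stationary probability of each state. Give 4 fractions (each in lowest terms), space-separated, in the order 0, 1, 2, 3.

Answer: 82/511 100/219 151/876 1291/6132

Derivation:
The stationary distribution satisfies pi = pi * P, i.e.:
  pi_0 = 1/20*pi_0 + 1/4*pi_1 + 1/10*pi_2 + 1/10*pi_3
  pi_1 = 17/20*pi_0 + 1/2*pi_1 + 7/20*pi_2 + 3/20*pi_3
  pi_2 = 1/20*pi_0 + 1/10*pi_1 + 1/5*pi_2 + 2/5*pi_3
  pi_3 = 1/20*pi_0 + 3/20*pi_1 + 7/20*pi_2 + 7/20*pi_3
with normalization: pi_0 + pi_1 + pi_2 + pi_3 = 1.

Using the first 3 balance equations plus normalization, the linear system A*pi = b is:
  [-19/20, 1/4, 1/10, 1/10] . pi = 0
  [17/20, -1/2, 7/20, 3/20] . pi = 0
  [1/20, 1/10, -4/5, 2/5] . pi = 0
  [1, 1, 1, 1] . pi = 1

Solving yields:
  pi_0 = 82/511
  pi_1 = 100/219
  pi_2 = 151/876
  pi_3 = 1291/6132

Verification (pi * P):
  82/511*1/20 + 100/219*1/4 + 151/876*1/10 + 1291/6132*1/10 = 82/511 = pi_0  (ok)
  82/511*17/20 + 100/219*1/2 + 151/876*7/20 + 1291/6132*3/20 = 100/219 = pi_1  (ok)
  82/511*1/20 + 100/219*1/10 + 151/876*1/5 + 1291/6132*2/5 = 151/876 = pi_2  (ok)
  82/511*1/20 + 100/219*3/20 + 151/876*7/20 + 1291/6132*7/20 = 1291/6132 = pi_3  (ok)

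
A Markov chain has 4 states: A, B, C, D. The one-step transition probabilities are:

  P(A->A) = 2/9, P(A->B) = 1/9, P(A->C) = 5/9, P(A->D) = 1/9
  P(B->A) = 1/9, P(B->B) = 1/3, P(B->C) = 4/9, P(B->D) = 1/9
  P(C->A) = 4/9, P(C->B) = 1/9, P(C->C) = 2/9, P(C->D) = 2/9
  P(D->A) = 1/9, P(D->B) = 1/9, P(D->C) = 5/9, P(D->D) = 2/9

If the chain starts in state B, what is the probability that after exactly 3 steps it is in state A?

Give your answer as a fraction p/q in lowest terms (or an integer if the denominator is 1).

Computing P^3 by repeated multiplication:
P^1 =
  A: [2/9, 1/9, 5/9, 1/9]
  B: [1/9, 1/3, 4/9, 1/9]
  C: [4/9, 1/9, 2/9, 2/9]
  D: [1/9, 1/9, 5/9, 2/9]
P^2 =
  A: [26/81, 11/81, 29/81, 5/27]
  B: [22/81, 5/27, 10/27, 14/81]
  C: [19/81, 11/81, 38/81, 13/81]
  D: [25/81, 11/81, 29/81, 16/81]
P^3 =
  A: [194/729, 103/729, 307/729, 125/729]
  B: [193/729, 37/243, 100/243, 125/729]
  C: [214/729, 103/729, 280/729, 44/243]
  D: [193/729, 103/729, 307/729, 14/81]

(P^3)[B -> A] = 193/729

Answer: 193/729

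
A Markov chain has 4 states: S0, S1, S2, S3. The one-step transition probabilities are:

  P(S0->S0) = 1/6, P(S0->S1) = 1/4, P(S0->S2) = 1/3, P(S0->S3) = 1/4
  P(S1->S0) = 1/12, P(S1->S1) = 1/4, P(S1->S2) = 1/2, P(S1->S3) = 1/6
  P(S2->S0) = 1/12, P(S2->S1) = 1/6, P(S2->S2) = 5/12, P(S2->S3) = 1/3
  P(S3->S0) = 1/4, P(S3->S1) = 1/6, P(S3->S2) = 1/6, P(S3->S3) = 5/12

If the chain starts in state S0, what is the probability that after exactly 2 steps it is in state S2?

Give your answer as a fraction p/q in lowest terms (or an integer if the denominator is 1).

Computing P^2 by repeated multiplication:
P^1 =
  S0: [1/6, 1/4, 1/3, 1/4]
  S1: [1/12, 1/4, 1/2, 1/6]
  S2: [1/12, 1/6, 5/12, 1/3]
  S3: [1/4, 1/6, 1/6, 5/12]
P^2 =
  S0: [5/36, 29/144, 13/36, 43/144]
  S1: [17/144, 7/36, 7/18, 43/144]
  S2: [7/48, 3/16, 49/144, 47/144]
  S3: [25/144, 29/144, 11/36, 23/72]

(P^2)[S0 -> S2] = 13/36

Answer: 13/36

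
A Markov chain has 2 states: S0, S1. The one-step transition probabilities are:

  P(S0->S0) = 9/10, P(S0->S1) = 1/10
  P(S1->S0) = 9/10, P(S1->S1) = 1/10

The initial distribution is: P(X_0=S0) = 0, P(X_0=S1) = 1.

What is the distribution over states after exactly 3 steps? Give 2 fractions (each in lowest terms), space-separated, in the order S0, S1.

Propagating the distribution step by step (d_{t+1} = d_t * P):
d_0 = (S0=0, S1=1)
  d_1[S0] = 0*9/10 + 1*9/10 = 9/10
  d_1[S1] = 0*1/10 + 1*1/10 = 1/10
d_1 = (S0=9/10, S1=1/10)
  d_2[S0] = 9/10*9/10 + 1/10*9/10 = 9/10
  d_2[S1] = 9/10*1/10 + 1/10*1/10 = 1/10
d_2 = (S0=9/10, S1=1/10)
  d_3[S0] = 9/10*9/10 + 1/10*9/10 = 9/10
  d_3[S1] = 9/10*1/10 + 1/10*1/10 = 1/10
d_3 = (S0=9/10, S1=1/10)

Answer: 9/10 1/10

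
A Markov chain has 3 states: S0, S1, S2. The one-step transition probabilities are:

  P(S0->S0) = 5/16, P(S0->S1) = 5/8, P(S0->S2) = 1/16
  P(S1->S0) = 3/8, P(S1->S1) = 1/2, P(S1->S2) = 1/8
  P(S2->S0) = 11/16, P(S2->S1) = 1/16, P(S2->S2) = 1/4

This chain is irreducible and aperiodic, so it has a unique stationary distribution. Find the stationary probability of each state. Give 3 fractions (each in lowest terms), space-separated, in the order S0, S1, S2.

The stationary distribution satisfies pi = pi * P, i.e.:
  pi_S0 = 5/16*pi_S0 + 3/8*pi_S1 + 11/16*pi_S2
  pi_S1 = 5/8*pi_S0 + 1/2*pi_S1 + 1/16*pi_S2
  pi_S2 = 1/16*pi_S0 + 1/8*pi_S1 + 1/4*pi_S2
with normalization: pi_S0 + pi_S1 + pi_S2 = 1.

Using the first 2 balance equations plus normalization, the linear system A*pi = b is:
  [-11/16, 3/8, 11/16] . pi = 0
  [5/8, -1/2, 1/16] . pi = 0
  [1, 1, 1] . pi = 1

Solving yields:
  pi_S0 = 94/243
  pi_S1 = 121/243
  pi_S2 = 28/243

Verification (pi * P):
  94/243*5/16 + 121/243*3/8 + 28/243*11/16 = 94/243 = pi_S0  (ok)
  94/243*5/8 + 121/243*1/2 + 28/243*1/16 = 121/243 = pi_S1  (ok)
  94/243*1/16 + 121/243*1/8 + 28/243*1/4 = 28/243 = pi_S2  (ok)

Answer: 94/243 121/243 28/243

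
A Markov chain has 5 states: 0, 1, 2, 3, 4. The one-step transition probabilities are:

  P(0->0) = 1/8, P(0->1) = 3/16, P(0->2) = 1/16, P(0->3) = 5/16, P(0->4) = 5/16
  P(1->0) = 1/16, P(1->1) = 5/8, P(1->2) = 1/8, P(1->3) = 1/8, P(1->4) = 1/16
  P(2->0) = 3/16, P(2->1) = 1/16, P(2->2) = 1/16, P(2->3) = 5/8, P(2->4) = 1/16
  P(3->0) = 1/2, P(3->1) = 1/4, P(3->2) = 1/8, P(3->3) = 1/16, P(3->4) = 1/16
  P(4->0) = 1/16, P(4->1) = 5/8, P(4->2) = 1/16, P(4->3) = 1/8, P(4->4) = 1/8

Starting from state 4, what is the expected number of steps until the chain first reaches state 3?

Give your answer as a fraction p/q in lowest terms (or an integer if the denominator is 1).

Answer: 63824/11993

Derivation:
Let h_i = expected steps to first reach 3 from state i.
Boundary: h_3 = 0.
First-step equations for the other states:
  h_0 = 1 + 1/8*h_0 + 3/16*h_1 + 1/16*h_2 + 5/16*h_3 + 5/16*h_4
  h_1 = 1 + 1/16*h_0 + 5/8*h_1 + 1/8*h_2 + 1/8*h_3 + 1/16*h_4
  h_2 = 1 + 3/16*h_0 + 1/16*h_1 + 1/16*h_2 + 5/8*h_3 + 1/16*h_4
  h_4 = 1 + 1/16*h_0 + 5/8*h_1 + 1/16*h_2 + 1/8*h_3 + 1/8*h_4

Substituting h_3 = 0 and rearranging gives the linear system (I - Q) h = 1:
  [7/8, -3/16, -1/16, -5/16] . (h_0, h_1, h_2, h_4) = 1
  [-1/16, 3/8, -1/8, -1/16] . (h_0, h_1, h_2, h_4) = 1
  [-3/16, -1/16, 15/16, -1/16] . (h_0, h_1, h_2, h_4) = 1
  [-1/16, -5/8, -1/16, 7/8] . (h_0, h_1, h_2, h_4) = 1

Solving yields:
  h_0 = 52000/11993
  h_1 = 61808/11993
  h_2 = 31568/11993
  h_4 = 63824/11993

Starting state is 4, so the expected hitting time is h_4 = 63824/11993.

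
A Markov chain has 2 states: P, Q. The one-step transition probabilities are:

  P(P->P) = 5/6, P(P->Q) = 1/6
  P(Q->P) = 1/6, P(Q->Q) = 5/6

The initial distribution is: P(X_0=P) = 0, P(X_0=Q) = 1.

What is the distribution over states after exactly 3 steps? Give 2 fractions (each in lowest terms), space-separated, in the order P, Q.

Propagating the distribution step by step (d_{t+1} = d_t * P):
d_0 = (P=0, Q=1)
  d_1[P] = 0*5/6 + 1*1/6 = 1/6
  d_1[Q] = 0*1/6 + 1*5/6 = 5/6
d_1 = (P=1/6, Q=5/6)
  d_2[P] = 1/6*5/6 + 5/6*1/6 = 5/18
  d_2[Q] = 1/6*1/6 + 5/6*5/6 = 13/18
d_2 = (P=5/18, Q=13/18)
  d_3[P] = 5/18*5/6 + 13/18*1/6 = 19/54
  d_3[Q] = 5/18*1/6 + 13/18*5/6 = 35/54
d_3 = (P=19/54, Q=35/54)

Answer: 19/54 35/54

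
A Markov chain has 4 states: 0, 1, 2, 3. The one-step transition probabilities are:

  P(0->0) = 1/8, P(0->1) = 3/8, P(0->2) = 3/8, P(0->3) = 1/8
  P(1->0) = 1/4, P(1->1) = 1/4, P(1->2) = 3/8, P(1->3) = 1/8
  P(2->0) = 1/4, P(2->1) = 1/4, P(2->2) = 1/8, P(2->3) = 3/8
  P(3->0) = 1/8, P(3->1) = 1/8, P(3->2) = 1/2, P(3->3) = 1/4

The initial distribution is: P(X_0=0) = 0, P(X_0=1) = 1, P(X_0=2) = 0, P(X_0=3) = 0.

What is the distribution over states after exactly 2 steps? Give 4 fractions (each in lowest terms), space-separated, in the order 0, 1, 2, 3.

Propagating the distribution step by step (d_{t+1} = d_t * P):
d_0 = (0=0, 1=1, 2=0, 3=0)
  d_1[0] = 0*1/8 + 1*1/4 + 0*1/4 + 0*1/8 = 1/4
  d_1[1] = 0*3/8 + 1*1/4 + 0*1/4 + 0*1/8 = 1/4
  d_1[2] = 0*3/8 + 1*3/8 + 0*1/8 + 0*1/2 = 3/8
  d_1[3] = 0*1/8 + 1*1/8 + 0*3/8 + 0*1/4 = 1/8
d_1 = (0=1/4, 1=1/4, 2=3/8, 3=1/8)
  d_2[0] = 1/4*1/8 + 1/4*1/4 + 3/8*1/4 + 1/8*1/8 = 13/64
  d_2[1] = 1/4*3/8 + 1/4*1/4 + 3/8*1/4 + 1/8*1/8 = 17/64
  d_2[2] = 1/4*3/8 + 1/4*3/8 + 3/8*1/8 + 1/8*1/2 = 19/64
  d_2[3] = 1/4*1/8 + 1/4*1/8 + 3/8*3/8 + 1/8*1/4 = 15/64
d_2 = (0=13/64, 1=17/64, 2=19/64, 3=15/64)

Answer: 13/64 17/64 19/64 15/64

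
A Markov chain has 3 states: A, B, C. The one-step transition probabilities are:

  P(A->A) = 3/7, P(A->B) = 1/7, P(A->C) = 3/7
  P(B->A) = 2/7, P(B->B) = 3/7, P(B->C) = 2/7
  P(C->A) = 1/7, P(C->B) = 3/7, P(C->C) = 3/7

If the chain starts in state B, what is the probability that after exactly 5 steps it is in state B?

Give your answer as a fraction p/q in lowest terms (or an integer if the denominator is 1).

Answer: 5903/16807

Derivation:
Computing P^5 by repeated multiplication:
P^1 =
  A: [3/7, 1/7, 3/7]
  B: [2/7, 3/7, 2/7]
  C: [1/7, 3/7, 3/7]
P^2 =
  A: [2/7, 15/49, 20/49]
  B: [2/7, 17/49, 18/49]
  C: [12/49, 19/49, 18/49]
P^3 =
  A: [92/343, 17/49, 132/343]
  B: [94/343, 17/49, 130/343]
  C: [92/343, 123/343, 128/343]
P^4 =
  A: [646/2401, 845/2401, 130/343]
  B: [650/2401, 841/2401, 130/343]
  C: [650/2401, 845/2401, 906/2401]
P^5 =
  A: [4538/16807, 5911/16807, 6358/16807]
  B: [4542/16807, 5903/16807, 6362/16807]
  C: [4546/16807, 5903/16807, 6358/16807]

(P^5)[B -> B] = 5903/16807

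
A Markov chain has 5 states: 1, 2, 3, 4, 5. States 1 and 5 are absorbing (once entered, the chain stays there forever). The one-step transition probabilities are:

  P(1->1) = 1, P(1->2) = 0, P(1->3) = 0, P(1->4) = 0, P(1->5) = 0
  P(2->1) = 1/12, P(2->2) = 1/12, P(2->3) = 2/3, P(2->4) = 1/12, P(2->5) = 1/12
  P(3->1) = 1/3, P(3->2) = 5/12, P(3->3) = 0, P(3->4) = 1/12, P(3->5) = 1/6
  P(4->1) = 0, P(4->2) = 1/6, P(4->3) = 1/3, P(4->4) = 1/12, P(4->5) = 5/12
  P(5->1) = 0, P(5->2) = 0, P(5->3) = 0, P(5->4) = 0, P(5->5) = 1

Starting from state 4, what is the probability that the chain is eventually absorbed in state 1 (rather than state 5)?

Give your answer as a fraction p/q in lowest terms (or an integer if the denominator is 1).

Let a_i = P(absorbed in 1 | start in state i).
Boundary conditions: a_1 = 1, a_5 = 0.
For each transient state i, a_i = sum_j P(i->j) * a_j:
  a_2 = 1/12*a_1 + 1/12*a_2 + 2/3*a_3 + 1/12*a_4 + 1/12*a_5
  a_3 = 1/3*a_1 + 5/12*a_2 + 0*a_3 + 1/12*a_4 + 1/6*a_5
  a_4 = 0*a_1 + 1/6*a_2 + 1/3*a_3 + 1/12*a_4 + 5/12*a_5

Substituting a_1 = 1 and a_5 = 0, rearrange to (I - Q) a = r where r[i] = P(i -> 1):
  [11/12, -2/3, -1/12] . (a_2, a_3, a_4) = 1/12
  [-5/12, 1, -1/12] . (a_2, a_3, a_4) = 1/3
  [-1/6, -1/3, 11/12] . (a_2, a_3, a_4) = 0

Solving yields:
  a_2 = 124/227
  a_3 = 533/908
  a_4 = 71/227

Starting state is 4, so the absorption probability is a_4 = 71/227.

Answer: 71/227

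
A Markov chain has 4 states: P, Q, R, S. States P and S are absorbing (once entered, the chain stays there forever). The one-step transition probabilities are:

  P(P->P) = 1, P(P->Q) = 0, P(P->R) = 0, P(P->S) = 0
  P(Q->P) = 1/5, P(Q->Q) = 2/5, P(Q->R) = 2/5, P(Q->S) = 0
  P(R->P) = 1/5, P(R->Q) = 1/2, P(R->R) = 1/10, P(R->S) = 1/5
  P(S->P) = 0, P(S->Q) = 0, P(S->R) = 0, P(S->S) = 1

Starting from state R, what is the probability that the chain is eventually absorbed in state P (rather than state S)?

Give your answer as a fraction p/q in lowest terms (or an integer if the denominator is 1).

Answer: 11/17

Derivation:
Let a_i = P(absorbed in P | start in state i).
Boundary conditions: a_P = 1, a_S = 0.
For each transient state i, a_i = sum_j P(i->j) * a_j:
  a_Q = 1/5*a_P + 2/5*a_Q + 2/5*a_R + 0*a_S
  a_R = 1/5*a_P + 1/2*a_Q + 1/10*a_R + 1/5*a_S

Substituting a_P = 1 and a_S = 0, rearrange to (I - Q) a = r where r[i] = P(i -> P):
  [3/5, -2/5] . (a_Q, a_R) = 1/5
  [-1/2, 9/10] . (a_Q, a_R) = 1/5

Solving yields:
  a_Q = 13/17
  a_R = 11/17

Starting state is R, so the absorption probability is a_R = 11/17.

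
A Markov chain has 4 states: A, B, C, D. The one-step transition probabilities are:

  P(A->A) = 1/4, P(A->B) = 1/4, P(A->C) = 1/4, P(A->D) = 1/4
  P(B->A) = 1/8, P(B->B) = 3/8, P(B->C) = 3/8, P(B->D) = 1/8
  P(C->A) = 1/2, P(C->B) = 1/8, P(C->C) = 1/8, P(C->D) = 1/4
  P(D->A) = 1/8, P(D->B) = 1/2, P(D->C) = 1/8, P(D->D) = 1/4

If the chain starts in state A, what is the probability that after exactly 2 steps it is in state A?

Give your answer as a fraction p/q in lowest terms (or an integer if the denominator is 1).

Computing P^2 by repeated multiplication:
P^1 =
  A: [1/4, 1/4, 1/4, 1/4]
  B: [1/8, 3/8, 3/8, 1/8]
  C: [1/2, 1/8, 1/8, 1/4]
  D: [1/8, 1/2, 1/8, 1/4]
P^2 =
  A: [1/4, 5/16, 7/32, 7/32]
  B: [9/32, 9/32, 15/64, 13/64]
  C: [15/64, 5/16, 7/32, 15/64]
  D: [3/16, 23/64, 17/64, 3/16]

(P^2)[A -> A] = 1/4

Answer: 1/4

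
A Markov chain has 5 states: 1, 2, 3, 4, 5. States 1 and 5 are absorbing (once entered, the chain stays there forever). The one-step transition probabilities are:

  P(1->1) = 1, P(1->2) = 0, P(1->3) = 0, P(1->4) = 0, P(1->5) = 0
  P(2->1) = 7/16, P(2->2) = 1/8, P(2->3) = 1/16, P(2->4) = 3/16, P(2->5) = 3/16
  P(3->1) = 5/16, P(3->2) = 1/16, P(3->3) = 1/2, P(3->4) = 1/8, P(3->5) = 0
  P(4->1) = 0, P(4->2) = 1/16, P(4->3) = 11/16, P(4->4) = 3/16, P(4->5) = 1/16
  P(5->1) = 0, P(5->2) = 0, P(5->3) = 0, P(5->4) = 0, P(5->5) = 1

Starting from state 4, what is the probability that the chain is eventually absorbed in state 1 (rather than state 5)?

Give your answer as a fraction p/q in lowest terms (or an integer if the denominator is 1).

Answer: 227/269

Derivation:
Let a_i = P(absorbed in 1 | start in state i).
Boundary conditions: a_1 = 1, a_5 = 0.
For each transient state i, a_i = sum_j P(i->j) * a_j:
  a_2 = 7/16*a_1 + 1/8*a_2 + 1/16*a_3 + 3/16*a_4 + 3/16*a_5
  a_3 = 5/16*a_1 + 1/16*a_2 + 1/2*a_3 + 1/8*a_4 + 0*a_5
  a_4 = 0*a_1 + 1/16*a_2 + 11/16*a_3 + 3/16*a_4 + 1/16*a_5

Substituting a_1 = 1 and a_5 = 0, rearrange to (I - Q) a = r where r[i] = P(i -> 1):
  [7/8, -1/16, -3/16] . (a_2, a_3, a_4) = 7/16
  [-1/16, 1/2, -1/8] . (a_2, a_3, a_4) = 5/16
  [-1/16, -11/16, 13/16] . (a_2, a_3, a_4) = 0

Solving yields:
  a_2 = 201/269
  a_3 = 250/269
  a_4 = 227/269

Starting state is 4, so the absorption probability is a_4 = 227/269.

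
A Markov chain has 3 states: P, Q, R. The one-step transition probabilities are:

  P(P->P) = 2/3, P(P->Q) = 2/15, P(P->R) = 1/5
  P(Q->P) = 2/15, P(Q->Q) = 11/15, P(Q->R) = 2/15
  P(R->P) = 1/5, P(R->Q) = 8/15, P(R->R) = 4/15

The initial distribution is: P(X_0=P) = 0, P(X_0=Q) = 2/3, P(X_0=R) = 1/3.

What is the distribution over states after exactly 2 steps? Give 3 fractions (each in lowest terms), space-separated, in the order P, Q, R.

Propagating the distribution step by step (d_{t+1} = d_t * P):
d_0 = (P=0, Q=2/3, R=1/3)
  d_1[P] = 0*2/3 + 2/3*2/15 + 1/3*1/5 = 7/45
  d_1[Q] = 0*2/15 + 2/3*11/15 + 1/3*8/15 = 2/3
  d_1[R] = 0*1/5 + 2/3*2/15 + 1/3*4/15 = 8/45
d_1 = (P=7/45, Q=2/3, R=8/45)
  d_2[P] = 7/45*2/3 + 2/3*2/15 + 8/45*1/5 = 154/675
  d_2[Q] = 7/45*2/15 + 2/3*11/15 + 8/45*8/15 = 136/225
  d_2[R] = 7/45*1/5 + 2/3*2/15 + 8/45*4/15 = 113/675
d_2 = (P=154/675, Q=136/225, R=113/675)

Answer: 154/675 136/225 113/675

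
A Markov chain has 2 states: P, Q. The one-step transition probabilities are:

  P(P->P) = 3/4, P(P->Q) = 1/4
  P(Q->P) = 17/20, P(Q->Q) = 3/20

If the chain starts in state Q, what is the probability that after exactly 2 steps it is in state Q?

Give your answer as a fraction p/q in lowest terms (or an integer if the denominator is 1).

Computing P^2 by repeated multiplication:
P^1 =
  P: [3/4, 1/4]
  Q: [17/20, 3/20]
P^2 =
  P: [31/40, 9/40]
  Q: [153/200, 47/200]

(P^2)[Q -> Q] = 47/200

Answer: 47/200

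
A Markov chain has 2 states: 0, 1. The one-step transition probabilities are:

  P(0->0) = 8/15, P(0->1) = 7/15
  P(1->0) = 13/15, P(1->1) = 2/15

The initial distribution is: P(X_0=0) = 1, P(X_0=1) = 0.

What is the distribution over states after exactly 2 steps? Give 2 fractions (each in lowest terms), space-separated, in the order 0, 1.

Answer: 31/45 14/45

Derivation:
Propagating the distribution step by step (d_{t+1} = d_t * P):
d_0 = (0=1, 1=0)
  d_1[0] = 1*8/15 + 0*13/15 = 8/15
  d_1[1] = 1*7/15 + 0*2/15 = 7/15
d_1 = (0=8/15, 1=7/15)
  d_2[0] = 8/15*8/15 + 7/15*13/15 = 31/45
  d_2[1] = 8/15*7/15 + 7/15*2/15 = 14/45
d_2 = (0=31/45, 1=14/45)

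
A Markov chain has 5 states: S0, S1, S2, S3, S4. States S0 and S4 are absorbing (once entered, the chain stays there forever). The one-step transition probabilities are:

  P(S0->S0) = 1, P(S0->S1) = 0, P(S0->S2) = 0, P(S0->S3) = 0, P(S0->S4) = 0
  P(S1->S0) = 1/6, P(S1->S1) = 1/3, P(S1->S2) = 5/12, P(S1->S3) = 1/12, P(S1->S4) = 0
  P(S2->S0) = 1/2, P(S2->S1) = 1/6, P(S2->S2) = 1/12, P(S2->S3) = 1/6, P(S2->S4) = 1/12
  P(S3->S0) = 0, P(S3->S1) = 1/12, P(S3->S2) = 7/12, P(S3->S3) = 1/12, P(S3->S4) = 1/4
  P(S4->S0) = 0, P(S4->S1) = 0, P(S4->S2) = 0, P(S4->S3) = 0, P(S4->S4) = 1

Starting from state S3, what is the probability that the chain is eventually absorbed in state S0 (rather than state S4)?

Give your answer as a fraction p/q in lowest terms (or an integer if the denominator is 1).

Let a_i = P(absorbed in S0 | start in state i).
Boundary conditions: a_S0 = 1, a_S4 = 0.
For each transient state i, a_i = sum_j P(i->j) * a_j:
  a_S1 = 1/6*a_S0 + 1/3*a_S1 + 5/12*a_S2 + 1/12*a_S3 + 0*a_S4
  a_S2 = 1/2*a_S0 + 1/6*a_S1 + 1/12*a_S2 + 1/6*a_S3 + 1/12*a_S4
  a_S3 = 0*a_S0 + 1/12*a_S1 + 7/12*a_S2 + 1/12*a_S3 + 1/4*a_S4

Substituting a_S0 = 1 and a_S4 = 0, rearrange to (I - Q) a = r where r[i] = P(i -> S0):
  [2/3, -5/12, -1/12] . (a_S1, a_S2, a_S3) = 1/6
  [-1/6, 11/12, -1/6] . (a_S1, a_S2, a_S3) = 1/2
  [-1/12, -7/12, 11/12] . (a_S1, a_S2, a_S3) = 0

Solving yields:
  a_S1 = 586/711
  a_S2 = 190/237
  a_S3 = 416/711

Starting state is S3, so the absorption probability is a_S3 = 416/711.

Answer: 416/711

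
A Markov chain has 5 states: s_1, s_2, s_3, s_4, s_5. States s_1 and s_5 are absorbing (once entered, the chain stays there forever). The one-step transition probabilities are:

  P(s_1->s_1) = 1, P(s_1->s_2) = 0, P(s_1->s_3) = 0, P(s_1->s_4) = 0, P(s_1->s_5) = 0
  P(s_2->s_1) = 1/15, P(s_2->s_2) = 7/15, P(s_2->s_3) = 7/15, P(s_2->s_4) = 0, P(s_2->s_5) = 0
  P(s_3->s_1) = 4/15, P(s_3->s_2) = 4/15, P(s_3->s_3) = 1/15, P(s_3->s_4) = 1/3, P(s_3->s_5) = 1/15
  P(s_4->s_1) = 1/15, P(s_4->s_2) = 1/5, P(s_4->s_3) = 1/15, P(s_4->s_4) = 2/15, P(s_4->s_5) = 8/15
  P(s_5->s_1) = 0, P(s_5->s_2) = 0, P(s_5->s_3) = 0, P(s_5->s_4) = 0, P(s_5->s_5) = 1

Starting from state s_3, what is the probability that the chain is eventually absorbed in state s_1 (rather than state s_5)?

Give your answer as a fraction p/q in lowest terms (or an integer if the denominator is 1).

Let a_i = P(absorbed in s_1 | start in state i).
Boundary conditions: a_s_1 = 1, a_s_5 = 0.
For each transient state i, a_i = sum_j P(i->j) * a_j:
  a_s_2 = 1/15*a_s_1 + 7/15*a_s_2 + 7/15*a_s_3 + 0*a_s_4 + 0*a_s_5
  a_s_3 = 4/15*a_s_1 + 4/15*a_s_2 + 1/15*a_s_3 + 1/3*a_s_4 + 1/15*a_s_5
  a_s_4 = 1/15*a_s_1 + 1/5*a_s_2 + 1/15*a_s_3 + 2/15*a_s_4 + 8/15*a_s_5

Substituting a_s_1 = 1 and a_s_5 = 0, rearrange to (I - Q) a = r where r[i] = P(i -> s_1):
  [8/15, -7/15, 0] . (a_s_2, a_s_3, a_s_4) = 1/15
  [-4/15, 14/15, -1/3] . (a_s_2, a_s_3, a_s_4) = 4/15
  [-1/5, -1/15, 13/15] . (a_s_2, a_s_3, a_s_4) = 1/15

Solving yields:
  a_s_2 = 576/947
  a_s_3 = 523/947
  a_s_4 = 246/947

Starting state is s_3, so the absorption probability is a_s_3 = 523/947.

Answer: 523/947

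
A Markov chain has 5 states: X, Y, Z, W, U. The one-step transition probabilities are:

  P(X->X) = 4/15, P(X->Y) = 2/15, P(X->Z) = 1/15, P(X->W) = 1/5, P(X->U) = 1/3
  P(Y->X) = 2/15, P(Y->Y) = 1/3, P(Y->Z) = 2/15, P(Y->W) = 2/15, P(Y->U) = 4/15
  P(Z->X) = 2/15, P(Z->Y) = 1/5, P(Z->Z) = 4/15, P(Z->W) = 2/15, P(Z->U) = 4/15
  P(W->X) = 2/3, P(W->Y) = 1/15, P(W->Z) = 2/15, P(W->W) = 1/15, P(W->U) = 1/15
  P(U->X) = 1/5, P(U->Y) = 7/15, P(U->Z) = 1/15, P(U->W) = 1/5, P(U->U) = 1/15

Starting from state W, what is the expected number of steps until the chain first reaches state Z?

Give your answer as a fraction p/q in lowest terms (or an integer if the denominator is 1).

Answer: 6990/689

Derivation:
Let h_i = expected steps to first reach Z from state i.
Boundary: h_Z = 0.
First-step equations for the other states:
  h_X = 1 + 4/15*h_X + 2/15*h_Y + 1/15*h_Z + 1/5*h_W + 1/3*h_U
  h_Y = 1 + 2/15*h_X + 1/3*h_Y + 2/15*h_Z + 2/15*h_W + 4/15*h_U
  h_W = 1 + 2/3*h_X + 1/15*h_Y + 2/15*h_Z + 1/15*h_W + 1/15*h_U
  h_U = 1 + 1/5*h_X + 7/15*h_Y + 1/15*h_Z + 1/5*h_W + 1/15*h_U

Substituting h_Z = 0 and rearranging gives the linear system (I - Q) h = 1:
  [11/15, -2/15, -1/5, -1/3] . (h_X, h_Y, h_W, h_U) = 1
  [-2/15, 2/3, -2/15, -4/15] . (h_X, h_Y, h_W, h_U) = 1
  [-2/3, -1/15, 14/15, -1/15] . (h_X, h_Y, h_W, h_U) = 1
  [-1/5, -7/15, -1/5, 14/15] . (h_X, h_Y, h_W, h_U) = 1

Solving yields:
  h_X = 555/52
  h_Y = 27135/2756
  h_W = 6990/689
  h_U = 28815/2756

Starting state is W, so the expected hitting time is h_W = 6990/689.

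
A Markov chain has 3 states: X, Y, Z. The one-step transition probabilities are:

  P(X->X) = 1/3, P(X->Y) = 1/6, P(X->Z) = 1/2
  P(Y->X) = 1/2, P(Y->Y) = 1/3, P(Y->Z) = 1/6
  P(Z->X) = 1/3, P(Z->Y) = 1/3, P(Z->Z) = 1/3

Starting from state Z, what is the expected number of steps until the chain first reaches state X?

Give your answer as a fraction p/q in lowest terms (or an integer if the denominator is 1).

Answer: 18/7

Derivation:
Let h_i = expected steps to first reach X from state i.
Boundary: h_X = 0.
First-step equations for the other states:
  h_Y = 1 + 1/2*h_X + 1/3*h_Y + 1/6*h_Z
  h_Z = 1 + 1/3*h_X + 1/3*h_Y + 1/3*h_Z

Substituting h_X = 0 and rearranging gives the linear system (I - Q) h = 1:
  [2/3, -1/6] . (h_Y, h_Z) = 1
  [-1/3, 2/3] . (h_Y, h_Z) = 1

Solving yields:
  h_Y = 15/7
  h_Z = 18/7

Starting state is Z, so the expected hitting time is h_Z = 18/7.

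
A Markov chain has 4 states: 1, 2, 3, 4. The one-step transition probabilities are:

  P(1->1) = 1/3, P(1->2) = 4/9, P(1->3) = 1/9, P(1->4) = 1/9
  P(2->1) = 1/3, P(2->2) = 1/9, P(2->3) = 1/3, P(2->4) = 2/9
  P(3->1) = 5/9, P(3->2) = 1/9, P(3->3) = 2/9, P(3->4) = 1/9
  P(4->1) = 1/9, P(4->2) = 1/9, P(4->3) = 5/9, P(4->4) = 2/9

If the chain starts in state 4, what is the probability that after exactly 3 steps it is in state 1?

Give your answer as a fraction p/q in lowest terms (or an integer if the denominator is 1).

Computing P^3 by repeated multiplication:
P^1 =
  1: [1/3, 4/9, 1/9, 1/9]
  2: [1/3, 1/9, 1/3, 2/9]
  3: [5/9, 1/9, 2/9, 1/9]
  4: [1/9, 1/9, 5/9, 2/9]
P^2 =
  1: [1/3, 2/9, 22/81, 14/81]
  2: [29/81, 2/9, 22/81, 4/27]
  3: [29/81, 8/27, 17/81, 11/81]
  4: [11/27, 4/27, 8/27, 4/27]
P^3 =
  1: [259/729, 2/9, 65/243, 113/729]
  2: [263/729, 56/243, 187/729, 37/243]
  3: [85/243, 56/243, 190/729, 116/729]
  4: [89/243, 20/81, 59/243, 35/243]

(P^3)[4 -> 1] = 89/243

Answer: 89/243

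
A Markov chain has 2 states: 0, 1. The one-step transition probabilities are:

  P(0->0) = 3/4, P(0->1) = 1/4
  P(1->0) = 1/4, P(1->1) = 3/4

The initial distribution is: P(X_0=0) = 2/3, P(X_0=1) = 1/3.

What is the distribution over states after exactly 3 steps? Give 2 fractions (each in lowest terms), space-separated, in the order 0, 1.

Answer: 25/48 23/48

Derivation:
Propagating the distribution step by step (d_{t+1} = d_t * P):
d_0 = (0=2/3, 1=1/3)
  d_1[0] = 2/3*3/4 + 1/3*1/4 = 7/12
  d_1[1] = 2/3*1/4 + 1/3*3/4 = 5/12
d_1 = (0=7/12, 1=5/12)
  d_2[0] = 7/12*3/4 + 5/12*1/4 = 13/24
  d_2[1] = 7/12*1/4 + 5/12*3/4 = 11/24
d_2 = (0=13/24, 1=11/24)
  d_3[0] = 13/24*3/4 + 11/24*1/4 = 25/48
  d_3[1] = 13/24*1/4 + 11/24*3/4 = 23/48
d_3 = (0=25/48, 1=23/48)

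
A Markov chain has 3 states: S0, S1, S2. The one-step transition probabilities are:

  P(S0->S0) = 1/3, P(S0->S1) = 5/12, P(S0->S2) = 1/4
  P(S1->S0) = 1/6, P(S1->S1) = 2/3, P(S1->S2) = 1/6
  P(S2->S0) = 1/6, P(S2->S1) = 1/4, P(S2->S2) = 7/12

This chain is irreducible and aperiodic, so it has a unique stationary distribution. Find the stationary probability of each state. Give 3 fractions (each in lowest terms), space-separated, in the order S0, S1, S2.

Answer: 1/5 17/35 11/35

Derivation:
The stationary distribution satisfies pi = pi * P, i.e.:
  pi_S0 = 1/3*pi_S0 + 1/6*pi_S1 + 1/6*pi_S2
  pi_S1 = 5/12*pi_S0 + 2/3*pi_S1 + 1/4*pi_S2
  pi_S2 = 1/4*pi_S0 + 1/6*pi_S1 + 7/12*pi_S2
with normalization: pi_S0 + pi_S1 + pi_S2 = 1.

Using the first 2 balance equations plus normalization, the linear system A*pi = b is:
  [-2/3, 1/6, 1/6] . pi = 0
  [5/12, -1/3, 1/4] . pi = 0
  [1, 1, 1] . pi = 1

Solving yields:
  pi_S0 = 1/5
  pi_S1 = 17/35
  pi_S2 = 11/35

Verification (pi * P):
  1/5*1/3 + 17/35*1/6 + 11/35*1/6 = 1/5 = pi_S0  (ok)
  1/5*5/12 + 17/35*2/3 + 11/35*1/4 = 17/35 = pi_S1  (ok)
  1/5*1/4 + 17/35*1/6 + 11/35*7/12 = 11/35 = pi_S2  (ok)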